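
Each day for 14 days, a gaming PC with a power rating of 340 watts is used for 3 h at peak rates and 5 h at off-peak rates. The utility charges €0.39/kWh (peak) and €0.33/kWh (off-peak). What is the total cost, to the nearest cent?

€13.42

Peak energy = 0.34 kW × 3 h × 14 = 14.28 kWh
Off-peak energy = 0.34 kW × 5 h × 14 = 23.8 kWh
Cost = 14.28 × €0.39 + 23.8 × €0.33 = €5.5692 + €7.854 = €13.42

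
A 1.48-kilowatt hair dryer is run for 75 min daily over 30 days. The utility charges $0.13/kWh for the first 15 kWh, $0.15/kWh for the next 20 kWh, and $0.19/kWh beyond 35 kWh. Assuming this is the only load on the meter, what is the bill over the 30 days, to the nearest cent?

Runtime = 75 min × 30 = 2250 min = 37.5 h
Energy = 1.48 kW × 37.5 h = 55.5 kWh
Tier 1 (0–15 kWh): 15 × $0.13 = $1.95
Tier 2 (15–35 kWh): 20 × $0.15 = $3
Above 35 kWh: 20.5 × $0.19 = $3.895
Bill = $8.85

$8.85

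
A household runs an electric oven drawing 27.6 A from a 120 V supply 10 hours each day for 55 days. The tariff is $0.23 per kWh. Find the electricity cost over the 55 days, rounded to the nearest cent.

$418.97

Power = 27.6 A × 120 V = 3312 W = 3.312 kW
Runtime = 10 h/day × 55 days = 550 h
Energy = 3.312 kW × 550 h = 1821.6 kWh
Cost = 1821.6 kWh × $0.23/kWh = $418.97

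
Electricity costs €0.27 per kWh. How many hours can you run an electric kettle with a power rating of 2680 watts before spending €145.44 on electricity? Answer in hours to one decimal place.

201.0 h

Energy available = €145.44 ÷ €0.27/kWh = 538.6667 kWh
Hours = 538.6667 kWh ÷ 2.68 kW = 201.0 h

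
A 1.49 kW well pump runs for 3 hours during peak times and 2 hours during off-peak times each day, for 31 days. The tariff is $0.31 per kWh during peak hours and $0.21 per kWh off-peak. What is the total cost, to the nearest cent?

Peak energy = 1.49 kW × 3 h × 31 = 138.57 kWh
Off-peak energy = 1.49 kW × 2 h × 31 = 92.38 kWh
Cost = 138.57 × $0.31 + 92.38 × $0.21 = $42.9567 + $19.3998 = $62.36

$62.36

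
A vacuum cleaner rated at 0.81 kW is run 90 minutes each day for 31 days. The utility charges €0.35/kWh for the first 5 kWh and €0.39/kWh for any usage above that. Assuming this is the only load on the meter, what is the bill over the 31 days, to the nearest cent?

Runtime = 90 min × 31 = 2790 min = 46.5 h
Energy = 0.81 kW × 46.5 h = 37.665 kWh
Tier 1 (0–5 kWh): 5 × €0.35 = €1.75
Above 5 kWh: 32.665 × €0.39 = €12.73935
Bill = €14.49

€14.49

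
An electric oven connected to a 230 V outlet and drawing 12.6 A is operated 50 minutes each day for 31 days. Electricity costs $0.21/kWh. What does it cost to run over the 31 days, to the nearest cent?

$15.72

Power = 12.6 A × 230 V = 2898 W = 2.898 kW
Runtime = 50 min × 31 = 1550 min = 25.833333… h
Energy = 2.898 kW × 25.833333… h = 74.865 kWh
Cost = 74.865 kWh × $0.21/kWh = $15.72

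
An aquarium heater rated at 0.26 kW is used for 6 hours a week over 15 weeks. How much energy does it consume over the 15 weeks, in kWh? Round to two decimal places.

23.40 kWh

Runtime = 6 h/week × 15 weeks = 90 h
Energy = 0.26 kW × 90 h = 23.4 kWh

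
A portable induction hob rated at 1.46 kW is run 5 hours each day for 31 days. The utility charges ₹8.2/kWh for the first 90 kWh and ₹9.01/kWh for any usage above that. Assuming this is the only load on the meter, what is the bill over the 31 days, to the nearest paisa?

Runtime = 5 h/day × 31 days = 155 h
Energy = 1.46 kW × 155 h = 226.3 kWh
Tier 1 (0–90 kWh): 90 × ₹8.2 = ₹738
Above 90 kWh: 136.3 × ₹9.01 = ₹1228.063
Bill = ₹1966.06

₹1966.06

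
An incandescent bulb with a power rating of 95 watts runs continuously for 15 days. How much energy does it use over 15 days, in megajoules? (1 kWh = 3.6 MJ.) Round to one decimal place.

123.1 MJ

Runtime = 24 h × 15 = 360 h
Energy = 0.095 kW × 360 h = 34.2 kWh
= 34.2 × 3.6 MJ = 123.1 MJ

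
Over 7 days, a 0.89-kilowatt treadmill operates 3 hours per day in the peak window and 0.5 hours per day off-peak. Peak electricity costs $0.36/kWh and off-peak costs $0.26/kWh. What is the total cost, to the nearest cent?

Peak energy = 0.89 kW × 3 h × 7 = 18.69 kWh
Off-peak energy = 0.89 kW × 0.5 h × 7 = 3.115 kWh
Cost = 18.69 × $0.36 + 3.115 × $0.26 = $6.7284 + $0.8099 = $7.54

$7.54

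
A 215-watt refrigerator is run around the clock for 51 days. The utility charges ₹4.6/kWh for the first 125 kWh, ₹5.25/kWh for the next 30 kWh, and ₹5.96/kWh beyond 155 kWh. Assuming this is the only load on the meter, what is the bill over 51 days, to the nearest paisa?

Runtime = 24 h × 51 = 1224 h
Energy = 0.215 kW × 1224 h = 263.16 kWh
Tier 1 (0–125 kWh): 125 × ₹4.6 = ₹575
Tier 2 (125–155 kWh): 30 × ₹5.25 = ₹157.5
Above 155 kWh: 108.16 × ₹5.96 = ₹644.6336
Bill = ₹1377.13

₹1377.13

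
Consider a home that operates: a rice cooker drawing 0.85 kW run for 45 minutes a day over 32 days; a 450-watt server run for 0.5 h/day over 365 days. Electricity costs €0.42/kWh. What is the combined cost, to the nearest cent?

€43.06

rice cooker: Runtime = 45 min × 32 = 1440 min = 24 h
rice cooker: 0.85 kW × 24 h = 20.4 kWh
server: Runtime = 0.5 h/day × 365 days = 182.5 h
server: 0.45 kW × 182.5 h = 82.125 kWh
Total energy = 102.525 kWh
Cost = 102.525 × €0.42 = €43.06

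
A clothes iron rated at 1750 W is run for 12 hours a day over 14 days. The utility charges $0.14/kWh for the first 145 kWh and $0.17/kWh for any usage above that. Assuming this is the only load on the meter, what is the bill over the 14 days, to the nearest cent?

Runtime = 12 h/day × 14 days = 168 h
Energy = 1.75 kW × 168 h = 294 kWh
Tier 1 (0–145 kWh): 145 × $0.14 = $20.3
Above 145 kWh: 149 × $0.17 = $25.33
Bill = $45.63

$45.63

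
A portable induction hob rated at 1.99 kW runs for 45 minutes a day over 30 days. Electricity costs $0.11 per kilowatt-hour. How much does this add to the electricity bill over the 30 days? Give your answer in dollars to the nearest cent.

Runtime = 45 min × 30 = 1350 min = 22.5 h
Energy = 1.99 kW × 22.5 h = 44.775 kWh
Cost = 44.775 kWh × $0.11/kWh = $4.93

$4.93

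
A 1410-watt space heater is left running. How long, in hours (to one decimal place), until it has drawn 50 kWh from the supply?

Hours = 50 kWh ÷ 1.41 kW = 35.5 h

35.5 h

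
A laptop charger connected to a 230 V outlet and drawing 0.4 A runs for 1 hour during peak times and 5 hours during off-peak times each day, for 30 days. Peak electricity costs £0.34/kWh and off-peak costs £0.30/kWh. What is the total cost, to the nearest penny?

£5.08

Power = 0.4 A × 230 V = 92 W = 0.092 kW
Peak energy = 0.092 kW × 1 h × 30 = 2.76 kWh
Off-peak energy = 0.092 kW × 5 h × 30 = 13.8 kWh
Cost = 2.76 × £0.34 + 13.8 × £0.30 = £0.9384 + £4.14 = £5.08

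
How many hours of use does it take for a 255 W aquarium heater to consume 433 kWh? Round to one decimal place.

Hours = 433 kWh ÷ 0.255 kW = 1698.0 h

1698.0 h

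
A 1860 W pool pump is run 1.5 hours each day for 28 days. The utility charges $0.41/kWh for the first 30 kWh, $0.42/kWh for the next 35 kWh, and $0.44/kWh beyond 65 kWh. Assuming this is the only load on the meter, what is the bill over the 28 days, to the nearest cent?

$32.77

Runtime = 1.5 h/day × 28 days = 42 h
Energy = 1.86 kW × 42 h = 78.12 kWh
Tier 1 (0–30 kWh): 30 × $0.41 = $12.3
Tier 2 (30–65 kWh): 35 × $0.42 = $14.7
Above 65 kWh: 13.12 × $0.44 = $5.7728
Bill = $32.77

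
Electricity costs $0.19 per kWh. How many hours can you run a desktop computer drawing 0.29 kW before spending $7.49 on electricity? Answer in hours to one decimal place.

Energy available = $7.49 ÷ $0.19/kWh = 39.4211 kWh
Hours = 39.4211 kWh ÷ 0.29 kW = 135.9 h

135.9 h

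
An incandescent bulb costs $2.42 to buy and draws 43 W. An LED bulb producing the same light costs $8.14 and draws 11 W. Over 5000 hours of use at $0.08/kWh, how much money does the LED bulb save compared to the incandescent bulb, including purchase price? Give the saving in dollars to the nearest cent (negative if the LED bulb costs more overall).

incandescent bulb: $2.42 + (43/1000) kW × 5000 h × $0.08 = $2.42 + $17.2 = $19.62
LED bulb: $8.14 + (11/1000) kW × 5000 h × $0.08 = $8.14 + $4.4 = $12.54
Saving = $19.62 − $12.54 = $7.08

$7.08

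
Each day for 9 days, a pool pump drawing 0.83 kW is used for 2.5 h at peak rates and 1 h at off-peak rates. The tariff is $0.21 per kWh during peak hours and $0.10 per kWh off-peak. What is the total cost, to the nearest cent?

$4.67

Peak energy = 0.83 kW × 2.5 h × 9 = 18.675 kWh
Off-peak energy = 0.83 kW × 1 h × 9 = 7.47 kWh
Cost = 18.675 × $0.21 + 7.47 × $0.10 = $3.92175 + $0.747 = $4.67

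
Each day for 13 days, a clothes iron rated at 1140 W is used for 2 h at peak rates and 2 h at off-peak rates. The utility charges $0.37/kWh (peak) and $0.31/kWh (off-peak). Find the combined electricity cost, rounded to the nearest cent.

Peak energy = 1.14 kW × 2 h × 13 = 29.64 kWh
Off-peak energy = 1.14 kW × 2 h × 13 = 29.64 kWh
Cost = 29.64 × $0.37 + 29.64 × $0.31 = $10.9668 + $9.1884 = $20.16

$20.16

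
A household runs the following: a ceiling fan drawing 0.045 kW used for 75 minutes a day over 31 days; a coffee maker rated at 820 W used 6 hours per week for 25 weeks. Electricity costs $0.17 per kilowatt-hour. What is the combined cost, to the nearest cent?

ceiling fan: Runtime = 75 min × 31 = 2325 min = 38.75 h
ceiling fan: 0.045 kW × 38.75 h = 1.74375 kWh
coffee maker: Runtime = 6 h/week × 25 weeks = 150 h
coffee maker: 0.82 kW × 150 h = 123 kWh
Total energy = 124.74375 kWh
Cost = 124.74375 × $0.17 = $21.21

$21.21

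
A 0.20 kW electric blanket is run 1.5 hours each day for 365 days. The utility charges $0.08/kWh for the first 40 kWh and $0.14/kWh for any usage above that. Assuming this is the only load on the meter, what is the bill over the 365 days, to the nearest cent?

$12.93

Runtime = 1.5 h/day × 365 days = 547.5 h
Energy = 0.2 kW × 547.5 h = 109.5 kWh
Tier 1 (0–40 kWh): 40 × $0.08 = $3.2
Above 40 kWh: 69.5 × $0.14 = $9.73
Bill = $12.93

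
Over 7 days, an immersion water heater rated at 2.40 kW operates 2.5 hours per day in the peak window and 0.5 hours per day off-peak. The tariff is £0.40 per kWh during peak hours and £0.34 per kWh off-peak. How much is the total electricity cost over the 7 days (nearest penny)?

£19.66

Peak energy = 2.4 kW × 2.5 h × 7 = 42 kWh
Off-peak energy = 2.4 kW × 0.5 h × 7 = 8.4 kWh
Cost = 42 × £0.40 + 8.4 × £0.34 = £16.8 + £2.856 = £19.66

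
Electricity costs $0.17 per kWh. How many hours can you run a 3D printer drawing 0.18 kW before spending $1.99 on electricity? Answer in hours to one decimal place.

65.0 h

Energy available = $1.99 ÷ $0.17/kWh = 11.7059 kWh
Hours = 11.7059 kWh ÷ 0.18 kW = 65.0 h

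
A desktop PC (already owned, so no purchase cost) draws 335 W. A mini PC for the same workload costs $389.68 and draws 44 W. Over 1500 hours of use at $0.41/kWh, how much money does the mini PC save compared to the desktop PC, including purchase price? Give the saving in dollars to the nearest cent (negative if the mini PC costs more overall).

-$210.72

desktop PC: $0.00 + (335/1000) kW × 1500 h × $0.41 = $0.00 + $206.025 = $206.025
mini PC: $389.68 + (44/1000) kW × 1500 h × $0.41 = $389.68 + $27.06 = $416.74
Saving = $206.025 − $416.74 = −$210.715 → -$210.72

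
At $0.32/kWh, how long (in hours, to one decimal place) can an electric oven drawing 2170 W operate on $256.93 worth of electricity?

370.0 h

Energy available = $256.93 ÷ $0.32/kWh = 802.9063 kWh
Hours = 802.9063 kWh ÷ 2.17 kW = 370.0 h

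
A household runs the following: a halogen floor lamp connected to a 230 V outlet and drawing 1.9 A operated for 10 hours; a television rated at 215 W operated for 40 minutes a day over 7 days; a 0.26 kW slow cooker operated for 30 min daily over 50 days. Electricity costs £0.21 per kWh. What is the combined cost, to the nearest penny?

£2.49

halogen floor lamp: Power = 1.9 A × 230 V = 437 W = 0.437 kW
halogen floor lamp: 0.437 kW × 10 h = 4.37 kWh
television: Runtime = 40 min × 7 = 280 min = 4.666666… h
television: 0.215 kW × 4.666666… h = 1.003333… kWh
slow cooker: Runtime = 30 min × 50 = 1500 min = 25 h
slow cooker: 0.26 kW × 25 h = 6.5 kWh
Total energy = 11.873333… kWh
Cost = 11.873333… × £0.21 = £2.49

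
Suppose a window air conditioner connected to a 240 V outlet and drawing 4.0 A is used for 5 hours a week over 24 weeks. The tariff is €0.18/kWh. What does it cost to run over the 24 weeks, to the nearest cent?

€20.74

Power = 4.0 A × 240 V = 960 W = 0.96 kW
Runtime = 5 h/week × 24 weeks = 120 h
Energy = 0.96 kW × 120 h = 115.2 kWh
Cost = 115.2 kWh × €0.18/kWh = €20.74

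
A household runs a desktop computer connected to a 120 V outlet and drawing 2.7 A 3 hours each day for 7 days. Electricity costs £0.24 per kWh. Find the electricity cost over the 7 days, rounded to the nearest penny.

£1.63

Power = 2.7 A × 120 V = 324 W = 0.324 kW
Runtime = 3 h/day × 7 days = 21 h
Energy = 0.324 kW × 21 h = 6.804 kWh
Cost = 6.804 kWh × £0.24/kWh = £1.63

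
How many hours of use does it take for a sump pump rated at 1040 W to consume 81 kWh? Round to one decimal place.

77.9 h

Hours = 81 kWh ÷ 1.04 kW = 77.9 h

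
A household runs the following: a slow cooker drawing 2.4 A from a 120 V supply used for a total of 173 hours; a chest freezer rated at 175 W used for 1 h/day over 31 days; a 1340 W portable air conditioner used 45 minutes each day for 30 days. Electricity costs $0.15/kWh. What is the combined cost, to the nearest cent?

slow cooker: Power = 2.4 A × 120 V = 288 W = 0.288 kW
slow cooker: 0.288 kW × 173 h = 49.824 kWh
chest freezer: Runtime = 1 h/day × 31 days = 31 h
chest freezer: 0.175 kW × 31 h = 5.425 kWh
portable air conditioner: Runtime = 45 min × 30 = 1350 min = 22.5 h
portable air conditioner: 1.34 kW × 22.5 h = 30.15 kWh
Total energy = 85.399 kWh
Cost = 85.399 × $0.15 = $12.81

$12.81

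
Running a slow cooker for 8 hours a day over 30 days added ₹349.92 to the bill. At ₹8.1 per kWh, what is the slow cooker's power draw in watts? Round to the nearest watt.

Energy = ₹349.92 ÷ ₹8.1/kWh = 43.2 kWh
Runtime = 8 h/day × 30 days = 240 h
Power = 43.2 kWh ÷ 240 h = 0.18 kW = 180 W

180 W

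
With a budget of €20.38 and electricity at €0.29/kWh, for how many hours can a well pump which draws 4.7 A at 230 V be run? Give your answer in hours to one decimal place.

Power = 4.7 A × 230 V = 1081 W = 1.081 kW
Energy available = €20.38 ÷ €0.29/kWh = 70.2759 kWh
Hours = 70.2759 kWh ÷ 1.081 kW = 65.0 h

65.0 h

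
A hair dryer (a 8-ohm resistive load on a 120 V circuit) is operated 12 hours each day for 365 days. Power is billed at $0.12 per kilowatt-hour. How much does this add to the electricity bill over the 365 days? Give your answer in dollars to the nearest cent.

Power = V²/R = 120²/8 = 1800 W = 1.8 kW
Runtime = 12 h/day × 365 days = 4380 h
Energy = 1.8 kW × 4380 h = 7884 kWh
Cost = 7884 kWh × $0.12/kWh = $946.08

$946.08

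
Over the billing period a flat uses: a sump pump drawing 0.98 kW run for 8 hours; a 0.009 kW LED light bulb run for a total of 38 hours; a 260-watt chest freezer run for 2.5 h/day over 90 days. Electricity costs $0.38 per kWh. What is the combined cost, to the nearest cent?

$25.34

sump pump: 0.98 kW × 8 h = 7.84 kWh
LED light bulb: 0.009 kW × 38 h = 0.342 kWh
chest freezer: Runtime = 2.5 h/day × 90 days = 225 h
chest freezer: 0.26 kW × 225 h = 58.5 kWh
Total energy = 66.682 kWh
Cost = 66.682 × $0.38 = $25.34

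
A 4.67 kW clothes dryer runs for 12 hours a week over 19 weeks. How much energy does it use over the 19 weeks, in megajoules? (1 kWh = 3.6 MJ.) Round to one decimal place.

3833.1 MJ

Runtime = 12 h/week × 19 weeks = 228 h
Energy = 4.67 kW × 228 h = 1064.76 kWh
= 1064.76 × 3.6 MJ = 3833.1 MJ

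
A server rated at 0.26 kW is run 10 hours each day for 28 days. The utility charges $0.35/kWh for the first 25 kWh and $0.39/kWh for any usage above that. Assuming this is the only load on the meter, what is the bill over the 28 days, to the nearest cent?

Runtime = 10 h/day × 28 days = 280 h
Energy = 0.26 kW × 280 h = 72.8 kWh
Tier 1 (0–25 kWh): 25 × $0.35 = $8.75
Above 25 kWh: 47.8 × $0.39 = $18.642
Bill = $27.39

$27.39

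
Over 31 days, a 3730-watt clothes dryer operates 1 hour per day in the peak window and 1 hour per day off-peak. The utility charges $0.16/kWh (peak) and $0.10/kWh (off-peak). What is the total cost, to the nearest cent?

Peak energy = 3.73 kW × 1 h × 31 = 115.63 kWh
Off-peak energy = 3.73 kW × 1 h × 31 = 115.63 kWh
Cost = 115.63 × $0.16 + 115.63 × $0.10 = $18.5008 + $11.563 = $30.06

$30.06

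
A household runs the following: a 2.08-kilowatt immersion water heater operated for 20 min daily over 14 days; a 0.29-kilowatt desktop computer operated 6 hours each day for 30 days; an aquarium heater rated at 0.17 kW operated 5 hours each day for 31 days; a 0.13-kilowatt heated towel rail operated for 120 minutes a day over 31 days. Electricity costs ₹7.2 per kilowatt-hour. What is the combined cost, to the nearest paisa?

immersion water heater: Runtime = 20 min × 14 = 280 min = 4.666666… h
immersion water heater: 2.08 kW × 4.666666… h = 9.706666… kWh
desktop computer: Runtime = 6 h/day × 30 days = 180 h
desktop computer: 0.29 kW × 180 h = 52.2 kWh
aquarium heater: Runtime = 5 h/day × 31 days = 155 h
aquarium heater: 0.17 kW × 155 h = 26.35 kWh
heated towel rail: Runtime = 120 min × 31 = 3720 min = 62 h
heated towel rail: 0.13 kW × 62 h = 8.06 kWh
Total energy = 96.316666… kWh
Cost = 96.316666… × ₹7.2 = ₹693.48

₹693.48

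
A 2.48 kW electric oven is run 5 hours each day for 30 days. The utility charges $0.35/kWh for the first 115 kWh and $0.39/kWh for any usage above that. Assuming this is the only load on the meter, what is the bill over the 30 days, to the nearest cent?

Runtime = 5 h/day × 30 days = 150 h
Energy = 2.48 kW × 150 h = 372 kWh
Tier 1 (0–115 kWh): 115 × $0.35 = $40.25
Above 115 kWh: 257 × $0.39 = $100.23
Bill = $140.48

$140.48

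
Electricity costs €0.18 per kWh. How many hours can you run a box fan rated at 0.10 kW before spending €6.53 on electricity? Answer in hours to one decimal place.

362.8 h

Energy available = €6.53 ÷ €0.18/kWh = 36.2778 kWh
Hours = 36.2778 kWh ÷ 0.1 kW = 362.8 h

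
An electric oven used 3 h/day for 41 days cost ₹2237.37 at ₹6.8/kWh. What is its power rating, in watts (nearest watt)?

Energy = ₹2237.37 ÷ ₹6.8/kWh = 329.025 kWh
Runtime = 3 h/day × 41 days = 123 h
Power = 329.025 kWh ÷ 123 h = 2.675 kW = 2675 W

2675 W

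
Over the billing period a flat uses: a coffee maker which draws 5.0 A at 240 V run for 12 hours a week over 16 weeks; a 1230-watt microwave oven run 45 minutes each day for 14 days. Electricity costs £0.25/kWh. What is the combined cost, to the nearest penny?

coffee maker: Power = 5.0 A × 240 V = 1200 W = 1.2 kW
coffee maker: Runtime = 12 h/week × 16 weeks = 192 h
coffee maker: 1.2 kW × 192 h = 230.4 kWh
microwave oven: Runtime = 45 min × 14 = 630 min = 10.5 h
microwave oven: 1.23 kW × 10.5 h = 12.915 kWh
Total energy = 243.315 kWh
Cost = 243.315 × £0.25 = £60.83

£60.83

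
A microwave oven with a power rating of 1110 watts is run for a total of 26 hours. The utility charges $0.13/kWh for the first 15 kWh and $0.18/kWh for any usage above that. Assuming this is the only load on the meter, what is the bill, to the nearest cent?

Energy = 1.11 kW × 26 h = 28.86 kWh
Tier 1 (0–15 kWh): 15 × $0.13 = $1.95
Above 15 kWh: 13.86 × $0.18 = $2.4948
Bill = $4.44

$4.44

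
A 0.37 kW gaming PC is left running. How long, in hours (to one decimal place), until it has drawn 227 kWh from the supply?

613.5 h

Hours = 227 kWh ÷ 0.37 kW = 613.5 h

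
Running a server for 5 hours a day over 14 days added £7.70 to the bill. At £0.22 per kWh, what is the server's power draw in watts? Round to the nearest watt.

500 W

Energy = £7.70 ÷ £0.22/kWh = 35 kWh
Runtime = 5 h/day × 14 days = 70 h
Power = 35 kWh ÷ 70 h = 0.5 kW = 500 W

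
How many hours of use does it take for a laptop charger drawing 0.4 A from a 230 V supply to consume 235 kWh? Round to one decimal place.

2554.3 h

Power = 0.4 A × 230 V = 92 W = 0.092 kW
Hours = 235 kWh ÷ 0.092 kW = 2554.3 h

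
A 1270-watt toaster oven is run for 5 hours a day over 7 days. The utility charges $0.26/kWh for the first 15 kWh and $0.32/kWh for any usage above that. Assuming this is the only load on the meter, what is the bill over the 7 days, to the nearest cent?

Runtime = 5 h/day × 7 days = 35 h
Energy = 1.27 kW × 35 h = 44.45 kWh
Tier 1 (0–15 kWh): 15 × $0.26 = $3.9
Above 15 kWh: 29.45 × $0.32 = $9.424
Bill = $13.32

$13.32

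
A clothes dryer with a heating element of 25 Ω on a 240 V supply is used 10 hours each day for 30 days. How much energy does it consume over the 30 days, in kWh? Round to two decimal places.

691.20 kWh

Power = V²/R = 240²/25 = 2304 W = 2.304 kW
Runtime = 10 h/day × 30 days = 300 h
Energy = 2.304 kW × 300 h = 691.2 kWh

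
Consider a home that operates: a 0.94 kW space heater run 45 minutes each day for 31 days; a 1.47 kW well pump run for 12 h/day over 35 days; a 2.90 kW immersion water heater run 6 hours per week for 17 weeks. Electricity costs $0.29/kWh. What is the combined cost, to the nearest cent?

$271.17

space heater: Runtime = 45 min × 31 = 1395 min = 23.25 h
space heater: 0.94 kW × 23.25 h = 21.855 kWh
well pump: Runtime = 12 h/day × 35 days = 420 h
well pump: 1.47 kW × 420 h = 617.4 kWh
immersion water heater: Runtime = 6 h/week × 17 weeks = 102 h
immersion water heater: 2.9 kW × 102 h = 295.8 kWh
Total energy = 935.055 kWh
Cost = 935.055 × $0.29 = $271.17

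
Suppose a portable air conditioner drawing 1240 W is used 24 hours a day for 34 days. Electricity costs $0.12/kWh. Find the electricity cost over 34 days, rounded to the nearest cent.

$121.42

Runtime = 24 h × 34 = 816 h
Energy = 1.24 kW × 816 h = 1011.84 kWh
Cost = 1011.84 kWh × $0.12/kWh = $121.42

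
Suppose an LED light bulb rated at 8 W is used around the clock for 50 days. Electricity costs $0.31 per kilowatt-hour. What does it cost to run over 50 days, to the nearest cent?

$2.98

Runtime = 24 h × 50 = 1200 h
Energy = 0.008 kW × 1200 h = 9.6 kWh
Cost = 9.6 kWh × $0.31/kWh = $2.98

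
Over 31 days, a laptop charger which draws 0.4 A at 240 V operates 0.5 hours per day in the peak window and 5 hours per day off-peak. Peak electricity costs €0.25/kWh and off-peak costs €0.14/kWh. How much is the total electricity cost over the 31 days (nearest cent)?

€2.46

Power = 0.4 A × 240 V = 96 W = 0.096 kW
Peak energy = 0.096 kW × 0.5 h × 31 = 1.488 kWh
Off-peak energy = 0.096 kW × 5 h × 31 = 14.88 kWh
Cost = 1.488 × €0.25 + 14.88 × €0.14 = €0.372 + €2.0832 = €2.46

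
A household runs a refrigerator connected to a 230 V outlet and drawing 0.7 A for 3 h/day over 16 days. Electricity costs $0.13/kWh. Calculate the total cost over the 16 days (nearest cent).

Power = 0.7 A × 230 V = 161 W = 0.161 kW
Runtime = 3 h/day × 16 days = 48 h
Energy = 0.161 kW × 48 h = 7.728 kWh
Cost = 7.728 kWh × $0.13/kWh = $1.00

$1.00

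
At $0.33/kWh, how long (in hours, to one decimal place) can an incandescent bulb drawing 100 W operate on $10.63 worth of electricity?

322.1 h

Energy available = $10.63 ÷ $0.33/kWh = 32.2121 kWh
Hours = 32.2121 kWh ÷ 0.1 kW = 322.1 h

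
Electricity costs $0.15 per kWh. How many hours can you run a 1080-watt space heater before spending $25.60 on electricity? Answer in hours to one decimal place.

158.0 h

Energy available = $25.60 ÷ $0.15/kWh = 170.6667 kWh
Hours = 170.6667 kWh ÷ 1.08 kW = 158.0 h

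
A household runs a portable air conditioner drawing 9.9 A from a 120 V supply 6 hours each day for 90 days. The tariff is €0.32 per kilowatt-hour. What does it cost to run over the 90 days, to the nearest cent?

Power = 9.9 A × 120 V = 1188 W = 1.188 kW
Runtime = 6 h/day × 90 days = 540 h
Energy = 1.188 kW × 540 h = 641.52 kWh
Cost = 641.52 kWh × €0.32/kWh = €205.29

€205.29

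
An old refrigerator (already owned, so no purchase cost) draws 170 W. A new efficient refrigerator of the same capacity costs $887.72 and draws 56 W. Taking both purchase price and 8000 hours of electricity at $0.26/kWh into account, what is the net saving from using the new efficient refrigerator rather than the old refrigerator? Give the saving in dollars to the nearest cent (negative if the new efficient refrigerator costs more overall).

old refrigerator: $0.00 + (170/1000) kW × 8000 h × $0.26 = $0.00 + $353.6 = $353.6
new efficient refrigerator: $887.72 + (56/1000) kW × 8000 h × $0.26 = $887.72 + $116.48 = $1004.2
Saving = $353.6 − $1004.2 = −$650.6

-$650.60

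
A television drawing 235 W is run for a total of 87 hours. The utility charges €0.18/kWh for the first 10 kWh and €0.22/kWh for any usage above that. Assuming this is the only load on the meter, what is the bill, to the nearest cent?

Energy = 0.235 kW × 87 h = 20.445 kWh
Tier 1 (0–10 kWh): 10 × €0.18 = €1.8
Above 10 kWh: 10.445 × €0.22 = €2.2979
Bill = €4.10

€4.10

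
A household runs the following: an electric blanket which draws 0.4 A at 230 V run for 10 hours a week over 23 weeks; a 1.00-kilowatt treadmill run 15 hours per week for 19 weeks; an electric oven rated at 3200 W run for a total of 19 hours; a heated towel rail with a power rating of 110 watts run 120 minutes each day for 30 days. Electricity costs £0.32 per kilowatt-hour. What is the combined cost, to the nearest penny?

electric blanket: Power = 0.4 A × 230 V = 92 W = 0.092 kW
electric blanket: Runtime = 10 h/week × 23 weeks = 230 h
electric blanket: 0.092 kW × 230 h = 21.16 kWh
treadmill: Runtime = 15 h/week × 19 weeks = 285 h
treadmill: 1 kW × 285 h = 285 kWh
electric oven: 3.2 kW × 19 h = 60.8 kWh
heated towel rail: Runtime = 120 min × 30 = 3600 min = 60 h
heated towel rail: 0.11 kW × 60 h = 6.6 kWh
Total energy = 373.56 kWh
Cost = 373.56 × £0.32 = £119.54

£119.54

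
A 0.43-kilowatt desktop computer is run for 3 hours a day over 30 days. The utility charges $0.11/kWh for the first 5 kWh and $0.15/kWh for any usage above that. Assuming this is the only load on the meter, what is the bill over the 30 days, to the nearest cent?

$5.61

Runtime = 3 h/day × 30 days = 90 h
Energy = 0.43 kW × 90 h = 38.7 kWh
Tier 1 (0–5 kWh): 5 × $0.11 = $0.55
Above 5 kWh: 33.7 × $0.15 = $5.055
Bill = $5.61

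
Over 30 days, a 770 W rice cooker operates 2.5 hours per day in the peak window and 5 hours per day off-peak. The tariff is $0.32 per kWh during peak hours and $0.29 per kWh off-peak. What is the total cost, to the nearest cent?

$51.98

Peak energy = 0.77 kW × 2.5 h × 30 = 57.75 kWh
Off-peak energy = 0.77 kW × 5 h × 30 = 115.5 kWh
Cost = 57.75 × $0.32 + 115.5 × $0.29 = $18.48 + $33.495 = $51.98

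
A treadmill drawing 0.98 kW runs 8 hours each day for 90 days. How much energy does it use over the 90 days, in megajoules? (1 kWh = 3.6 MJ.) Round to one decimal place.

Runtime = 8 h/day × 90 days = 720 h
Energy = 0.98 kW × 720 h = 705.6 kWh
= 705.6 × 3.6 MJ = 2540.2 MJ

2540.2 MJ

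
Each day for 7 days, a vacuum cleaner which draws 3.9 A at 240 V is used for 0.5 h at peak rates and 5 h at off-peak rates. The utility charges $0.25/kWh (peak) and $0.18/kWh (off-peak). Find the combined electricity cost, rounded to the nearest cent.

$6.72

Power = 3.9 A × 240 V = 936 W = 0.936 kW
Peak energy = 0.936 kW × 0.5 h × 7 = 3.276 kWh
Off-peak energy = 0.936 kW × 5 h × 7 = 32.76 kWh
Cost = 3.276 × $0.25 + 32.76 × $0.18 = $0.819 + $5.8968 = $6.72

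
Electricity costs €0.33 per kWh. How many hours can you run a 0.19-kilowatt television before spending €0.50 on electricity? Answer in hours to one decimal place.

8.0 h

Energy available = €0.50 ÷ €0.33/kWh = 1.5152 kWh
Hours = 1.5152 kWh ÷ 0.19 kW = 8.0 h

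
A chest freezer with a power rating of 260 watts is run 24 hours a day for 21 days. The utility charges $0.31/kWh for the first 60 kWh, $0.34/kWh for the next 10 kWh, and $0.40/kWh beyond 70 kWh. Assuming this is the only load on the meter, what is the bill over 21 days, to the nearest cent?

$46.42

Runtime = 24 h × 21 = 504 h
Energy = 0.26 kW × 504 h = 131.04 kWh
Tier 1 (0–60 kWh): 60 × $0.31 = $18.6
Tier 2 (60–70 kWh): 10 × $0.34 = $3.4
Above 70 kWh: 61.04 × $0.40 = $24.416
Bill = $46.42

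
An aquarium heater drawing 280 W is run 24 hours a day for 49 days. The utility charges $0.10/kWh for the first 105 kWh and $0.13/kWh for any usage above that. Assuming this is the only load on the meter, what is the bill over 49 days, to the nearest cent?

Runtime = 24 h × 49 = 1176 h
Energy = 0.28 kW × 1176 h = 329.28 kWh
Tier 1 (0–105 kWh): 105 × $0.10 = $10.5
Above 105 kWh: 224.28 × $0.13 = $29.1564
Bill = $39.66

$39.66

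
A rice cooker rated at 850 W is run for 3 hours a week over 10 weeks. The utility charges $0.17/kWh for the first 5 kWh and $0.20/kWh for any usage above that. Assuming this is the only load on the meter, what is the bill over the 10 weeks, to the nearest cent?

Runtime = 3 h/week × 10 weeks = 30 h
Energy = 0.85 kW × 30 h = 25.5 kWh
Tier 1 (0–5 kWh): 5 × $0.17 = $0.85
Above 5 kWh: 20.5 × $0.20 = $4.1
Bill = $4.95

$4.95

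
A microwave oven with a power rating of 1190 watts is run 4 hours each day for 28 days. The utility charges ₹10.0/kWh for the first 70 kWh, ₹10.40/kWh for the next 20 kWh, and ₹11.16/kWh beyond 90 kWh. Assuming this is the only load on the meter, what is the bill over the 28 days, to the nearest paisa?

₹1391.00

Runtime = 4 h/day × 28 days = 112 h
Energy = 1.19 kW × 112 h = 133.28 kWh
Tier 1 (0–70 kWh): 70 × ₹10.0 = ₹700
Tier 2 (70–90 kWh): 20 × ₹10.40 = ₹208
Above 90 kWh: 43.28 × ₹11.16 = ₹483.0048
Bill = ₹1391.00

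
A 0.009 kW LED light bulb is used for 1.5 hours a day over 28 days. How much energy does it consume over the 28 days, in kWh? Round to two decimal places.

0.38 kWh

Runtime = 1.5 h/day × 28 days = 42 h
Energy = 0.009 kW × 42 h = 0.378 kWh ≈ 0.38 kWh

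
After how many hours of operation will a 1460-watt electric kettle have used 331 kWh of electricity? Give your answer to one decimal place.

Hours = 331 kWh ÷ 1.46 kW = 226.7 h

226.7 h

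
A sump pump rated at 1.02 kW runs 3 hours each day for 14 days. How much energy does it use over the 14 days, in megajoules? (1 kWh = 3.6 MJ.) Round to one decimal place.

Runtime = 3 h/day × 14 days = 42 h
Energy = 1.02 kW × 42 h = 42.84 kWh
= 42.84 × 3.6 MJ = 154.2 MJ

154.2 MJ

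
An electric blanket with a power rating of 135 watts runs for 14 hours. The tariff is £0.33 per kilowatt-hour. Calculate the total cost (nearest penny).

£0.62

Energy = 0.135 kW × 14 h = 1.89 kWh
Cost = 1.89 kWh × £0.33/kWh = £0.62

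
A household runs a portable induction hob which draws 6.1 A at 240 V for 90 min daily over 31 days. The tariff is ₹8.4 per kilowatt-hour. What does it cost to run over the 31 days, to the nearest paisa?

₹571.84

Power = 6.1 A × 240 V = 1464 W = 1.464 kW
Runtime = 90 min × 31 = 2790 min = 46.5 h
Energy = 1.464 kW × 46.5 h = 68.076 kWh
Cost = 68.076 kWh × ₹8.4/kWh = ₹571.84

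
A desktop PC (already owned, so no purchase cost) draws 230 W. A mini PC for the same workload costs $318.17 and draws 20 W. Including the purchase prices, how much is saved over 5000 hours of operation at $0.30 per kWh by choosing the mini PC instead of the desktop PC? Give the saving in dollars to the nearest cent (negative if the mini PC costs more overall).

-$3.17

desktop PC: $0.00 + (230/1000) kW × 5000 h × $0.30 = $0.00 + $345 = $345
mini PC: $318.17 + (20/1000) kW × 5000 h × $0.30 = $318.17 + $30 = $348.17
Saving = $345 − $348.17 = −$3.17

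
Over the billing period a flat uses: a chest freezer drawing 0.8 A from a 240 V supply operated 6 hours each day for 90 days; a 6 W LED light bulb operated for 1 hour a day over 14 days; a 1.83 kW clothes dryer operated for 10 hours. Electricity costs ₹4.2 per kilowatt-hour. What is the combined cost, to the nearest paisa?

chest freezer: Power = 0.8 A × 240 V = 192 W = 0.192 kW
chest freezer: Runtime = 6 h/day × 90 days = 540 h
chest freezer: 0.192 kW × 540 h = 103.68 kWh
LED light bulb: Runtime = 1 h/day × 14 days = 14 h
LED light bulb: 0.006 kW × 14 h = 0.084 kWh
clothes dryer: 1.83 kW × 10 h = 18.3 kWh
Total energy = 122.064 kWh
Cost = 122.064 × ₹4.2 = ₹512.67

₹512.67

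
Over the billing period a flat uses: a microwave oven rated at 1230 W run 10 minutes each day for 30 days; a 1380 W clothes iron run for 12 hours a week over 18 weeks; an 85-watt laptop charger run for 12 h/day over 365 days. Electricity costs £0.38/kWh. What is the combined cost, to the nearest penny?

£257.08

microwave oven: Runtime = 10 min × 30 = 300 min = 5 h
microwave oven: 1.23 kW × 5 h = 6.15 kWh
clothes iron: Runtime = 12 h/week × 18 weeks = 216 h
clothes iron: 1.38 kW × 216 h = 298.08 kWh
laptop charger: Runtime = 12 h/day × 365 days = 4380 h
laptop charger: 0.085 kW × 4380 h = 372.3 kWh
Total energy = 676.53 kWh
Cost = 676.53 × £0.38 = £257.08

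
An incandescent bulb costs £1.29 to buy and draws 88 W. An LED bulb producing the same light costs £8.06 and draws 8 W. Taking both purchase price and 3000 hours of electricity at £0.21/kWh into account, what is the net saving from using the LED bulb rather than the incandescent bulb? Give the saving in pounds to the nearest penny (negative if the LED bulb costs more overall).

incandescent bulb: £1.29 + (88/1000) kW × 3000 h × £0.21 = £1.29 + £55.44 = £56.73
LED bulb: £8.06 + (8/1000) kW × 3000 h × £0.21 = £8.06 + £5.04 = £13.1
Saving = £56.73 − £13.1 = £43.63

£43.63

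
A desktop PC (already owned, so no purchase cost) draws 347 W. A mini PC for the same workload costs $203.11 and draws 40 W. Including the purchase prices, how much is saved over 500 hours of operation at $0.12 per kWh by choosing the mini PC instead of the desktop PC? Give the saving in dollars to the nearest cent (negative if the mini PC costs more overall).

desktop PC: $0.00 + (347/1000) kW × 500 h × $0.12 = $0.00 + $20.82 = $20.82
mini PC: $203.11 + (40/1000) kW × 500 h × $0.12 = $203.11 + $2.4 = $205.51
Saving = $20.82 − $205.51 = −$184.69

-$184.69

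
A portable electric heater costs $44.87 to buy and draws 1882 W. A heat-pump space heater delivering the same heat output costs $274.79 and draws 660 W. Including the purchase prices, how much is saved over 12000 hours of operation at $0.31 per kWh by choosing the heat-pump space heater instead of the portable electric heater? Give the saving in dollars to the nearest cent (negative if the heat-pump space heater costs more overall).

portable electric heater: $44.87 + (1882/1000) kW × 12000 h × $0.31 = $44.87 + $7001.04 = $7045.91
heat-pump space heater: $274.79 + (660/1000) kW × 12000 h × $0.31 = $274.79 + $2455.2 = $2729.99
Saving = $7045.91 − $2729.99 = $4315.92

$4315.92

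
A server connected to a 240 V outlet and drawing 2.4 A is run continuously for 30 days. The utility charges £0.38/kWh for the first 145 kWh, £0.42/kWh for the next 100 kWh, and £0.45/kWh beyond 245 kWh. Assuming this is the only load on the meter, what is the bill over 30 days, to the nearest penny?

£173.47

Power = 2.4 A × 240 V = 576 W = 0.576 kW
Runtime = 24 h × 30 = 720 h
Energy = 0.576 kW × 720 h = 414.72 kWh
Tier 1 (0–145 kWh): 145 × £0.38 = £55.1
Tier 2 (145–245 kWh): 100 × £0.42 = £42
Above 245 kWh: 169.72 × £0.45 = £76.374
Bill = £173.47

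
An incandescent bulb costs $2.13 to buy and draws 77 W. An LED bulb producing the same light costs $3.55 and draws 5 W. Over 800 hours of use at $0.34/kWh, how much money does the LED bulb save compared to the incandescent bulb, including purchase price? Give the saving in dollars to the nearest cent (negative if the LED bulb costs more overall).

incandescent bulb: $2.13 + (77/1000) kW × 800 h × $0.34 = $2.13 + $20.944 = $23.074
LED bulb: $3.55 + (5/1000) kW × 800 h × $0.34 = $3.55 + $1.36 = $4.91
Saving = $23.074 − $4.91 = $18.164 → $18.16

$18.16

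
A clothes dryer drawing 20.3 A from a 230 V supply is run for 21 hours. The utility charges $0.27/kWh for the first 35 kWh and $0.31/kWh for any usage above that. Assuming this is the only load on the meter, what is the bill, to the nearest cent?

$29.00

Power = 20.3 A × 230 V = 4669 W = 4.669 kW
Energy = 4.669 kW × 21 h = 98.049 kWh
Tier 1 (0–35 kWh): 35 × $0.27 = $9.45
Above 35 kWh: 63.049 × $0.31 = $19.54519
Bill = $29.00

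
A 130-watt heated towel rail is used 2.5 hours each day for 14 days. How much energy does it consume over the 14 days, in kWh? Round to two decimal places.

4.55 kWh

Runtime = 2.5 h/day × 14 days = 35 h
Energy = 0.13 kW × 35 h = 4.55 kWh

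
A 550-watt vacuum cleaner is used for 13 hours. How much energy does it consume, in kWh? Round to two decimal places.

7.15 kWh

Energy = 0.55 kW × 13 h = 7.15 kWh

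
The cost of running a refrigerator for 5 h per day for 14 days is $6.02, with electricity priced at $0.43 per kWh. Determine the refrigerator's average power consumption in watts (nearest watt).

Energy = $6.02 ÷ $0.43/kWh = 14 kWh
Runtime = 5 h/day × 14 days = 70 h
Power = 14 kWh ÷ 70 h = 0.2 kW = 200 W

200 W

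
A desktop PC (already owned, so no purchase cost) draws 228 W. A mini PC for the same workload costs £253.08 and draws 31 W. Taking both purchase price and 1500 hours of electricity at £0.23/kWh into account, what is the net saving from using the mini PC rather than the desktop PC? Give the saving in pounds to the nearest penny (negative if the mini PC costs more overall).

-£185.12

desktop PC: £0.00 + (228/1000) kW × 1500 h × £0.23 = £0.00 + £78.66 = £78.66
mini PC: £253.08 + (31/1000) kW × 1500 h × £0.23 = £253.08 + £10.695 = £263.775
Saving = £78.66 − £263.775 = −£185.115 → -£185.12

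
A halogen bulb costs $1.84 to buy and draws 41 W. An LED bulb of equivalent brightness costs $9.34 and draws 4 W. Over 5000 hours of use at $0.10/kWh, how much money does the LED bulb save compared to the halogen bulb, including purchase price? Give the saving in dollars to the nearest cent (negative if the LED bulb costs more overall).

$11.00

halogen bulb: $1.84 + (41/1000) kW × 5000 h × $0.10 = $1.84 + $20.5 = $22.34
LED bulb: $9.34 + (4/1000) kW × 5000 h × $0.10 = $9.34 + $2 = $11.34
Saving = $22.34 − $11.34 = $11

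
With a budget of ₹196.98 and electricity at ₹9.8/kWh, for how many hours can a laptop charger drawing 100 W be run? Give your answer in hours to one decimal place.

201.0 h

Energy available = ₹196.98 ÷ ₹9.8/kWh = 20.1 kWh
Hours = 20.1 kWh ÷ 0.1 kW = 201.0 h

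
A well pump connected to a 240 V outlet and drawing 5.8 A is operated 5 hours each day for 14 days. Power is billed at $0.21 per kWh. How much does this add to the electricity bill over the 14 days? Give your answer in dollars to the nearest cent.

$20.46

Power = 5.8 A × 240 V = 1392 W = 1.392 kW
Runtime = 5 h/day × 14 days = 70 h
Energy = 1.392 kW × 70 h = 97.44 kWh
Cost = 97.44 kWh × $0.21/kWh = $20.46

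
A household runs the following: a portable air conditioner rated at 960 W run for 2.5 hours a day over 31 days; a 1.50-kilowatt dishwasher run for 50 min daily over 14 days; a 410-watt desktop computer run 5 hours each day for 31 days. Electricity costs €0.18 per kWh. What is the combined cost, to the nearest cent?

€27.98

portable air conditioner: Runtime = 2.5 h/day × 31 days = 77.5 h
portable air conditioner: 0.96 kW × 77.5 h = 74.4 kWh
dishwasher: Runtime = 50 min × 14 = 700 min = 11.666666… h
dishwasher: 1.5 kW × 11.666666… h = 17.5 kWh
desktop computer: Runtime = 5 h/day × 31 days = 155 h
desktop computer: 0.41 kW × 155 h = 63.55 kWh
Total energy = 155.45 kWh
Cost = 155.45 × €0.18 = €27.98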